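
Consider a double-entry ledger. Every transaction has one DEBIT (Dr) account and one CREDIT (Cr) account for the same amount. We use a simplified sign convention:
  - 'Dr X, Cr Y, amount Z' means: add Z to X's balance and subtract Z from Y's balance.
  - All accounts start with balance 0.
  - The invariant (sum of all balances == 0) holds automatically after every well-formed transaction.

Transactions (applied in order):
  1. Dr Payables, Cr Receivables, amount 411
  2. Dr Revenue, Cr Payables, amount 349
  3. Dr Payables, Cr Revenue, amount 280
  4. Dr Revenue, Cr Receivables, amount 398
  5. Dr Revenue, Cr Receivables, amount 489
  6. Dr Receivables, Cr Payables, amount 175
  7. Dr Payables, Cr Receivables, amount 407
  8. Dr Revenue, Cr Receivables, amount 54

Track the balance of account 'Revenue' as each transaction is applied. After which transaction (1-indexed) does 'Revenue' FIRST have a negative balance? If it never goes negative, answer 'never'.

After txn 1: Revenue=0
After txn 2: Revenue=349
After txn 3: Revenue=69
After txn 4: Revenue=467
After txn 5: Revenue=956
After txn 6: Revenue=956
After txn 7: Revenue=956
After txn 8: Revenue=1010

Answer: never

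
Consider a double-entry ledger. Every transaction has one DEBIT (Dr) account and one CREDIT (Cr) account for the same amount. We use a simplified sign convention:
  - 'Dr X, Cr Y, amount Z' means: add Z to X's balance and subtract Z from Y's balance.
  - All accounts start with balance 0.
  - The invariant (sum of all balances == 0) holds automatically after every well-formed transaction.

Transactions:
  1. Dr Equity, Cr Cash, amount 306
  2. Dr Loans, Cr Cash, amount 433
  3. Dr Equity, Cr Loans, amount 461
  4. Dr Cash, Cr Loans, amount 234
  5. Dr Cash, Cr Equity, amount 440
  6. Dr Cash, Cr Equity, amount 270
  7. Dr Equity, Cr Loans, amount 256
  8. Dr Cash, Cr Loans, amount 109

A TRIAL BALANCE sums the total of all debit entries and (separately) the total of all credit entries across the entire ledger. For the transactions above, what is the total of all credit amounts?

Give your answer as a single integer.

Answer: 2509

Derivation:
Txn 1: credit+=306
Txn 2: credit+=433
Txn 3: credit+=461
Txn 4: credit+=234
Txn 5: credit+=440
Txn 6: credit+=270
Txn 7: credit+=256
Txn 8: credit+=109
Total credits = 2509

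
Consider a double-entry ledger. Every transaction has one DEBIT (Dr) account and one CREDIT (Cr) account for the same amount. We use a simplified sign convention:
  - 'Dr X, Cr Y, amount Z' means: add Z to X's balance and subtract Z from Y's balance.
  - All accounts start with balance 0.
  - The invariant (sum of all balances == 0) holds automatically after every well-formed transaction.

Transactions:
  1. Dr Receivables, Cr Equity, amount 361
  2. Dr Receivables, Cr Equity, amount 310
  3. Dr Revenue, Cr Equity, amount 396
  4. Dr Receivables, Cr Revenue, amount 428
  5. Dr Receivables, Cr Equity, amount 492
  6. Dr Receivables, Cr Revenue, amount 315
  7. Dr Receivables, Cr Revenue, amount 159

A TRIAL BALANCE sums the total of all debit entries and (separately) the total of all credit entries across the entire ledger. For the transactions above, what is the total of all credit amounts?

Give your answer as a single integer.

Txn 1: credit+=361
Txn 2: credit+=310
Txn 3: credit+=396
Txn 4: credit+=428
Txn 5: credit+=492
Txn 6: credit+=315
Txn 7: credit+=159
Total credits = 2461

Answer: 2461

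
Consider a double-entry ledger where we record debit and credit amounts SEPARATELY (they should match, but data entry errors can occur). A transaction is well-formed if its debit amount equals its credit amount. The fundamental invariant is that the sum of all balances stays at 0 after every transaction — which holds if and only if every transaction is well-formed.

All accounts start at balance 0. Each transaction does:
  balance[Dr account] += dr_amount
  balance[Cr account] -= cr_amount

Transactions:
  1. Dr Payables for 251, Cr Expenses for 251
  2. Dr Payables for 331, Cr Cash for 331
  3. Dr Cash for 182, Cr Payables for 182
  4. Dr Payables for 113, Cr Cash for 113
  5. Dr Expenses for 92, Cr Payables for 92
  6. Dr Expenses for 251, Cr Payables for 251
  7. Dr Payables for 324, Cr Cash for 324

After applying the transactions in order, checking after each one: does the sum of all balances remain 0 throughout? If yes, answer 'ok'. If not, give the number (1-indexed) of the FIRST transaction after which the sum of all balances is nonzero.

Answer: ok

Derivation:
After txn 1: dr=251 cr=251 sum_balances=0
After txn 2: dr=331 cr=331 sum_balances=0
After txn 3: dr=182 cr=182 sum_balances=0
After txn 4: dr=113 cr=113 sum_balances=0
After txn 5: dr=92 cr=92 sum_balances=0
After txn 6: dr=251 cr=251 sum_balances=0
After txn 7: dr=324 cr=324 sum_balances=0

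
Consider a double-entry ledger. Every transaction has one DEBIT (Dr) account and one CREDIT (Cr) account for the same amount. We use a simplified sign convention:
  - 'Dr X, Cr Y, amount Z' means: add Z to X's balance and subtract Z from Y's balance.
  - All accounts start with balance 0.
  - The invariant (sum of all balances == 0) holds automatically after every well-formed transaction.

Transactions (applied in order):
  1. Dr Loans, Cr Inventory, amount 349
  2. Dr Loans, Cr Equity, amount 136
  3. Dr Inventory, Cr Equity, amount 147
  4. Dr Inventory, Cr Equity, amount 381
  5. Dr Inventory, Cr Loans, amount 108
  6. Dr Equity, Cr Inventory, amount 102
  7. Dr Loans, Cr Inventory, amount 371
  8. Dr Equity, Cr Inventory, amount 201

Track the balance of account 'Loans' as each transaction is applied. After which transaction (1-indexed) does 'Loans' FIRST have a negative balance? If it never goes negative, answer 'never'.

After txn 1: Loans=349
After txn 2: Loans=485
After txn 3: Loans=485
After txn 4: Loans=485
After txn 5: Loans=377
After txn 6: Loans=377
After txn 7: Loans=748
After txn 8: Loans=748

Answer: never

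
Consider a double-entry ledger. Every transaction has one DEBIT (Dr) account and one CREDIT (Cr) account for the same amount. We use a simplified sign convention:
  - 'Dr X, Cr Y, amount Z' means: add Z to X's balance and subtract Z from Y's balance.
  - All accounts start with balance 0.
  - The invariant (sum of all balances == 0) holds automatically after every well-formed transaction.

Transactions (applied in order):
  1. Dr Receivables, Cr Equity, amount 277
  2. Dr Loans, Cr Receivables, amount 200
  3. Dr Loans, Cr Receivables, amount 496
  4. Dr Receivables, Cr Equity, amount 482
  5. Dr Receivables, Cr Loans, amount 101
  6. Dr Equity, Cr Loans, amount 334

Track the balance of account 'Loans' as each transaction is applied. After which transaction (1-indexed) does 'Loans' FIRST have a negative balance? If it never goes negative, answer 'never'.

Answer: never

Derivation:
After txn 1: Loans=0
After txn 2: Loans=200
After txn 3: Loans=696
After txn 4: Loans=696
After txn 5: Loans=595
After txn 6: Loans=261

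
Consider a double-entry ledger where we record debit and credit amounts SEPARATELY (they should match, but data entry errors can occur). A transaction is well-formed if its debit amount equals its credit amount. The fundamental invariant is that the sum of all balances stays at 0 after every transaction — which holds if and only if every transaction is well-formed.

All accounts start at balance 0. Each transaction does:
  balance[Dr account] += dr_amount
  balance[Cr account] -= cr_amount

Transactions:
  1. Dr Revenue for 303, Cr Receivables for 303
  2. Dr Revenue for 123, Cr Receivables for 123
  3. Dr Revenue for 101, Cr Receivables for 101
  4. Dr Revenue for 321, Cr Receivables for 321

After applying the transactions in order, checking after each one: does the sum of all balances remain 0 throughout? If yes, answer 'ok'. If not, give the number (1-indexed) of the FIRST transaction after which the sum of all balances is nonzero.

Answer: ok

Derivation:
After txn 1: dr=303 cr=303 sum_balances=0
After txn 2: dr=123 cr=123 sum_balances=0
After txn 3: dr=101 cr=101 sum_balances=0
After txn 4: dr=321 cr=321 sum_balances=0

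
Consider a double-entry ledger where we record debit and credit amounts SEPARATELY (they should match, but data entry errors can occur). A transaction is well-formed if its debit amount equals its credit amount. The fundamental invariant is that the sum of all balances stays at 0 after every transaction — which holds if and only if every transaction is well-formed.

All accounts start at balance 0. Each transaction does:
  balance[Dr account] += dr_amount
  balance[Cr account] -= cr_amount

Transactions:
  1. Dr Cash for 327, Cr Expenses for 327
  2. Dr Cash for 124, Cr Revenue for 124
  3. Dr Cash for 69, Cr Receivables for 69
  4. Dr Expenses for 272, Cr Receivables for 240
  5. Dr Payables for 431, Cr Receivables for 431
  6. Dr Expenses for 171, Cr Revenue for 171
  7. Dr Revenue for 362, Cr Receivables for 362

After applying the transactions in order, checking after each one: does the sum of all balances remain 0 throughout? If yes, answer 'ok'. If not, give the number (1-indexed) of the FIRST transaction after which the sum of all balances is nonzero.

After txn 1: dr=327 cr=327 sum_balances=0
After txn 2: dr=124 cr=124 sum_balances=0
After txn 3: dr=69 cr=69 sum_balances=0
After txn 4: dr=272 cr=240 sum_balances=32
After txn 5: dr=431 cr=431 sum_balances=32
After txn 6: dr=171 cr=171 sum_balances=32
After txn 7: dr=362 cr=362 sum_balances=32

Answer: 4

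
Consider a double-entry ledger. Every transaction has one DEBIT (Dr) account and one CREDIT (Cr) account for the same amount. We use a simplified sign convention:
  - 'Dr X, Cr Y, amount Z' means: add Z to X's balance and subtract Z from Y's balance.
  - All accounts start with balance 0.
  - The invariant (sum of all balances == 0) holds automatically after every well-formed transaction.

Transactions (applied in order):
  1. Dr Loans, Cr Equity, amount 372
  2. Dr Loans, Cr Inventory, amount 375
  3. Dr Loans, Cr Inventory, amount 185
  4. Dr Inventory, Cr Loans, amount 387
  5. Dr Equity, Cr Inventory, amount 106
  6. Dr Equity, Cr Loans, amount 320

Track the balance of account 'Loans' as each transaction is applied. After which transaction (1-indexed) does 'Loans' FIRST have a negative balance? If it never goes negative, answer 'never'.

After txn 1: Loans=372
After txn 2: Loans=747
After txn 3: Loans=932
After txn 4: Loans=545
After txn 5: Loans=545
After txn 6: Loans=225

Answer: never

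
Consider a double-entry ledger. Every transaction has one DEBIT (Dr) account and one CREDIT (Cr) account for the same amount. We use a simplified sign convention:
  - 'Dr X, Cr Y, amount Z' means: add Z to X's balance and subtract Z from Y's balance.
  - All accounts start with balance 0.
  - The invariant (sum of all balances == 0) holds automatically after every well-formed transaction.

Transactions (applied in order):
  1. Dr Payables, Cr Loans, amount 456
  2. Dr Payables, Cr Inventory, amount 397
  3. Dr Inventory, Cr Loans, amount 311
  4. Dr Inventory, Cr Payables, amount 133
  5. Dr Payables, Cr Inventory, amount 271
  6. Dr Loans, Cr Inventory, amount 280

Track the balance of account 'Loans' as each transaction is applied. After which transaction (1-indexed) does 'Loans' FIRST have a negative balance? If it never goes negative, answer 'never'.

Answer: 1

Derivation:
After txn 1: Loans=-456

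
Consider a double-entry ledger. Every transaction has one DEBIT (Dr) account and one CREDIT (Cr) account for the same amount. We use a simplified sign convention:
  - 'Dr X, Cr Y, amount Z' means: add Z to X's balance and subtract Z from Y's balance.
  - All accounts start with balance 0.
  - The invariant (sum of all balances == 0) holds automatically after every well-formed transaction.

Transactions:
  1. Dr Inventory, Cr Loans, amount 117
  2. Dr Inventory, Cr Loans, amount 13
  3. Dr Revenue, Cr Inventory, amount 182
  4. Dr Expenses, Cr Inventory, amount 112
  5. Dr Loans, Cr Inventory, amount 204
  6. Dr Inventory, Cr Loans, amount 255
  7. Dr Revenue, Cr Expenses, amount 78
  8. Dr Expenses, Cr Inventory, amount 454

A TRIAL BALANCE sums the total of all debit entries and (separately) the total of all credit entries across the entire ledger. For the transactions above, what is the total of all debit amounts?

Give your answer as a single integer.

Answer: 1415

Derivation:
Txn 1: debit+=117
Txn 2: debit+=13
Txn 3: debit+=182
Txn 4: debit+=112
Txn 5: debit+=204
Txn 6: debit+=255
Txn 7: debit+=78
Txn 8: debit+=454
Total debits = 1415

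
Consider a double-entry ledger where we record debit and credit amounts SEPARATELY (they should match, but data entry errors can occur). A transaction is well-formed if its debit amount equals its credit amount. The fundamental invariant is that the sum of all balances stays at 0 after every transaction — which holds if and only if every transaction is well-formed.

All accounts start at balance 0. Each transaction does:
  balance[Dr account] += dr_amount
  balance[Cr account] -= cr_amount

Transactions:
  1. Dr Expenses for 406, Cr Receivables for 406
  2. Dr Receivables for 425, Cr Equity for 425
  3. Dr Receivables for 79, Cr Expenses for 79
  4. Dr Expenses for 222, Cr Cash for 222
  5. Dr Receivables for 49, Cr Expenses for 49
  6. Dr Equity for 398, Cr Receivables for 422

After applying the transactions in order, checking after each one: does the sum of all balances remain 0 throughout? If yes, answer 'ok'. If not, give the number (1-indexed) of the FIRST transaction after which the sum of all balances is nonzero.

Answer: 6

Derivation:
After txn 1: dr=406 cr=406 sum_balances=0
After txn 2: dr=425 cr=425 sum_balances=0
After txn 3: dr=79 cr=79 sum_balances=0
After txn 4: dr=222 cr=222 sum_balances=0
After txn 5: dr=49 cr=49 sum_balances=0
After txn 6: dr=398 cr=422 sum_balances=-24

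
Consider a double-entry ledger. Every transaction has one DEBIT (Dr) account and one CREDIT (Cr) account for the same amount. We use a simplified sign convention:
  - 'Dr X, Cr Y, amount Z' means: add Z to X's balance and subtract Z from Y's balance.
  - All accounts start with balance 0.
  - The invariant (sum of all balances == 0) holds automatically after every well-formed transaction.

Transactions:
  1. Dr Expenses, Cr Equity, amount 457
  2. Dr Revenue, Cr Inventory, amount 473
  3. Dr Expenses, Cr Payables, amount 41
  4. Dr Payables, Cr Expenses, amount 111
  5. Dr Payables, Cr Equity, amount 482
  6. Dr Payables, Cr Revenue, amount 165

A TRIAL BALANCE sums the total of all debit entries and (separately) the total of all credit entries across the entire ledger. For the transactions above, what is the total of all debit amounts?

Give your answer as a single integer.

Answer: 1729

Derivation:
Txn 1: debit+=457
Txn 2: debit+=473
Txn 3: debit+=41
Txn 4: debit+=111
Txn 5: debit+=482
Txn 6: debit+=165
Total debits = 1729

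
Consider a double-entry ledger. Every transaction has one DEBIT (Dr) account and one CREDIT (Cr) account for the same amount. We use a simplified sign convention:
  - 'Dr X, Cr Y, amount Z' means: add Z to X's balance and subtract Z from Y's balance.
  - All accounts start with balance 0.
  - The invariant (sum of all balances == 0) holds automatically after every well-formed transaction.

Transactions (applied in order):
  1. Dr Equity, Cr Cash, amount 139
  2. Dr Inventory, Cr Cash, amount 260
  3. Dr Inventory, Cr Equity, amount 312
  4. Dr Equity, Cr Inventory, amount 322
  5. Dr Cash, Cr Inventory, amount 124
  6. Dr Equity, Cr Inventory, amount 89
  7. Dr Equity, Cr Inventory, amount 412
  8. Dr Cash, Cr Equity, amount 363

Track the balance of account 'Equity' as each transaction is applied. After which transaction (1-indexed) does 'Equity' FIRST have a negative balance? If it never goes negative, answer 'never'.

Answer: 3

Derivation:
After txn 1: Equity=139
After txn 2: Equity=139
After txn 3: Equity=-173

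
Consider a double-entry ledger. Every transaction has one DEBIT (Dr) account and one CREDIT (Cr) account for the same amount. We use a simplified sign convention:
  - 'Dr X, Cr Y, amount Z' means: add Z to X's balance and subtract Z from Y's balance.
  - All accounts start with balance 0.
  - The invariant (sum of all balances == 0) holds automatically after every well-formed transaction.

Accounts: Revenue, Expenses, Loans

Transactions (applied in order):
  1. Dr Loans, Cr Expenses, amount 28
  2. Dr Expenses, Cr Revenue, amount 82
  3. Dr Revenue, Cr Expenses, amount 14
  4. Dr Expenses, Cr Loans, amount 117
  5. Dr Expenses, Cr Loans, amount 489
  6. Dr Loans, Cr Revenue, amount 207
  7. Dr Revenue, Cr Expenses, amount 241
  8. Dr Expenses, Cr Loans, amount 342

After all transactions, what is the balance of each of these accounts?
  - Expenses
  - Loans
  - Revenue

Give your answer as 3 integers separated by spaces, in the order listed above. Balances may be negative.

After txn 1 (Dr Loans, Cr Expenses, amount 28): Expenses=-28 Loans=28
After txn 2 (Dr Expenses, Cr Revenue, amount 82): Expenses=54 Loans=28 Revenue=-82
After txn 3 (Dr Revenue, Cr Expenses, amount 14): Expenses=40 Loans=28 Revenue=-68
After txn 4 (Dr Expenses, Cr Loans, amount 117): Expenses=157 Loans=-89 Revenue=-68
After txn 5 (Dr Expenses, Cr Loans, amount 489): Expenses=646 Loans=-578 Revenue=-68
After txn 6 (Dr Loans, Cr Revenue, amount 207): Expenses=646 Loans=-371 Revenue=-275
After txn 7 (Dr Revenue, Cr Expenses, amount 241): Expenses=405 Loans=-371 Revenue=-34
After txn 8 (Dr Expenses, Cr Loans, amount 342): Expenses=747 Loans=-713 Revenue=-34

Answer: 747 -713 -34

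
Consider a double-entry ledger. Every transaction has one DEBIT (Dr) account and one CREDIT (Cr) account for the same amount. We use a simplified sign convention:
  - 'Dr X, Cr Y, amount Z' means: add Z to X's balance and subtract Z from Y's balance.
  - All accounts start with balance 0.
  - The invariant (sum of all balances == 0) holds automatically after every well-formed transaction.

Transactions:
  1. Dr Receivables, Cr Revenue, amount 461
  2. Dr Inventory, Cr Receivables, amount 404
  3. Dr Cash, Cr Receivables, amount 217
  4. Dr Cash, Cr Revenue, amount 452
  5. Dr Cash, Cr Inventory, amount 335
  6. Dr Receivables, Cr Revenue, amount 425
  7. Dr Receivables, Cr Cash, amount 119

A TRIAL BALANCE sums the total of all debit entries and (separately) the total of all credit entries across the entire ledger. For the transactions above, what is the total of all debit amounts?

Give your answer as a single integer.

Txn 1: debit+=461
Txn 2: debit+=404
Txn 3: debit+=217
Txn 4: debit+=452
Txn 5: debit+=335
Txn 6: debit+=425
Txn 7: debit+=119
Total debits = 2413

Answer: 2413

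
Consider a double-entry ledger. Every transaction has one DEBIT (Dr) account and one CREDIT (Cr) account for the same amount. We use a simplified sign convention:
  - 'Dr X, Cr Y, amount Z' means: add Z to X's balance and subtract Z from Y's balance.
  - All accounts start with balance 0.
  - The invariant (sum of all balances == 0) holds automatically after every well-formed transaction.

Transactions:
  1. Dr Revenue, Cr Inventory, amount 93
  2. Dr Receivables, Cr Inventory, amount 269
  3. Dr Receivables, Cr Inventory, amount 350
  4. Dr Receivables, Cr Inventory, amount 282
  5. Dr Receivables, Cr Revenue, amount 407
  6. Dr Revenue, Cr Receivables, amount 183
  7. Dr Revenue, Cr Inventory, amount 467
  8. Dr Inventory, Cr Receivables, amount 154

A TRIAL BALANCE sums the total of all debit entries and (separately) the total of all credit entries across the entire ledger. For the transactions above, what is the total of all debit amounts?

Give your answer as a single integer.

Answer: 2205

Derivation:
Txn 1: debit+=93
Txn 2: debit+=269
Txn 3: debit+=350
Txn 4: debit+=282
Txn 5: debit+=407
Txn 6: debit+=183
Txn 7: debit+=467
Txn 8: debit+=154
Total debits = 2205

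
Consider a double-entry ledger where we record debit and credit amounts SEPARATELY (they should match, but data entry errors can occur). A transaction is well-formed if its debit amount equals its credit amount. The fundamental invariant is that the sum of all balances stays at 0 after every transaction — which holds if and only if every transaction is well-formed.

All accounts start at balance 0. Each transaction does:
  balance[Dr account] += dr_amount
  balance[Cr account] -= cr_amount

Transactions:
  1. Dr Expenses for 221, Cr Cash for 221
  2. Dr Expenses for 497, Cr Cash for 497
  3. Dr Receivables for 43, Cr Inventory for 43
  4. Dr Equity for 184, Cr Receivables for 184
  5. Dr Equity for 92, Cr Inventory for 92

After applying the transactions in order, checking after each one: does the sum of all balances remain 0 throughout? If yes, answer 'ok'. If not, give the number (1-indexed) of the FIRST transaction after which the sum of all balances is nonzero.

Answer: ok

Derivation:
After txn 1: dr=221 cr=221 sum_balances=0
After txn 2: dr=497 cr=497 sum_balances=0
After txn 3: dr=43 cr=43 sum_balances=0
After txn 4: dr=184 cr=184 sum_balances=0
After txn 5: dr=92 cr=92 sum_balances=0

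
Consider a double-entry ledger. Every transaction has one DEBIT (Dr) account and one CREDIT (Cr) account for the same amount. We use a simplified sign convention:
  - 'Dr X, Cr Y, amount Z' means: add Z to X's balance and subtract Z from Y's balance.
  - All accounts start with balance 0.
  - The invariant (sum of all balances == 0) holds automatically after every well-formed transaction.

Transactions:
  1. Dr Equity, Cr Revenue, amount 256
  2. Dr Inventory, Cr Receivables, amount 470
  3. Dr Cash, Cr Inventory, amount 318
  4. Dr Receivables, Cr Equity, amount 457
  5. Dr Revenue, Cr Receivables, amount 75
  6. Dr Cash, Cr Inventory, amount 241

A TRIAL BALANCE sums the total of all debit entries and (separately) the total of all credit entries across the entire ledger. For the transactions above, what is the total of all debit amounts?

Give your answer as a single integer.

Answer: 1817

Derivation:
Txn 1: debit+=256
Txn 2: debit+=470
Txn 3: debit+=318
Txn 4: debit+=457
Txn 5: debit+=75
Txn 6: debit+=241
Total debits = 1817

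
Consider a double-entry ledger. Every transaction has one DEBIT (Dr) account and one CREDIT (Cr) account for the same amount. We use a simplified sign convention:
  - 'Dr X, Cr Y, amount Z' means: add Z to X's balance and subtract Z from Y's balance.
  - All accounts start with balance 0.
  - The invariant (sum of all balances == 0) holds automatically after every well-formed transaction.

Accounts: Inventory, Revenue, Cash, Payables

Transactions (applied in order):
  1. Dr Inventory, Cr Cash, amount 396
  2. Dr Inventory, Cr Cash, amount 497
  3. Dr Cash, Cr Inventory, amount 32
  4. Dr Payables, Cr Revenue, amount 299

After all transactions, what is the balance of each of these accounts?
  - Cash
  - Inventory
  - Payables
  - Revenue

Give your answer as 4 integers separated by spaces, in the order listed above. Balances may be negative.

After txn 1 (Dr Inventory, Cr Cash, amount 396): Cash=-396 Inventory=396
After txn 2 (Dr Inventory, Cr Cash, amount 497): Cash=-893 Inventory=893
After txn 3 (Dr Cash, Cr Inventory, amount 32): Cash=-861 Inventory=861
After txn 4 (Dr Payables, Cr Revenue, amount 299): Cash=-861 Inventory=861 Payables=299 Revenue=-299

Answer: -861 861 299 -299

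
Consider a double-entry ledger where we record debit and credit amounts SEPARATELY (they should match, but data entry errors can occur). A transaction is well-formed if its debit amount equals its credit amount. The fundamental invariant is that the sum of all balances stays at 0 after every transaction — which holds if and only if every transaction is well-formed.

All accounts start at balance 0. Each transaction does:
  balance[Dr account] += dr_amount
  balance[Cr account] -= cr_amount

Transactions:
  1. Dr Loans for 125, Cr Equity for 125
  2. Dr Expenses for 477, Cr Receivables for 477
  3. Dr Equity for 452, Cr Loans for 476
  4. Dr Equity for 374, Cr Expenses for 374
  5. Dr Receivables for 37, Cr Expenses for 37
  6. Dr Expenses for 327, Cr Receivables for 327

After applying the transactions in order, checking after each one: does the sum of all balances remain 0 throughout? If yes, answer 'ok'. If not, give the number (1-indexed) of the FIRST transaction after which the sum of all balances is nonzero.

Answer: 3

Derivation:
After txn 1: dr=125 cr=125 sum_balances=0
After txn 2: dr=477 cr=477 sum_balances=0
After txn 3: dr=452 cr=476 sum_balances=-24
After txn 4: dr=374 cr=374 sum_balances=-24
After txn 5: dr=37 cr=37 sum_balances=-24
After txn 6: dr=327 cr=327 sum_balances=-24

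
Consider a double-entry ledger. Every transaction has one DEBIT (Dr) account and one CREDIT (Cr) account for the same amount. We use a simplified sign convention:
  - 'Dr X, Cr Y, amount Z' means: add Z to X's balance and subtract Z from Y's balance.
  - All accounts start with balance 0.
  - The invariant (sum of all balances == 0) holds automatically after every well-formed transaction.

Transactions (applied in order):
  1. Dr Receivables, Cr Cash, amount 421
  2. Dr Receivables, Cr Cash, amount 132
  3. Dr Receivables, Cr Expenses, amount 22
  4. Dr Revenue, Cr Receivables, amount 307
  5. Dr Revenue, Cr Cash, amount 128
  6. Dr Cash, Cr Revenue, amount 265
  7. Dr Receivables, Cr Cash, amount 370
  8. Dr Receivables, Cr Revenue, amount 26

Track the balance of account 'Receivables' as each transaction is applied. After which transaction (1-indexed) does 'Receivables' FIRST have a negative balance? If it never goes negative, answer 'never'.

Answer: never

Derivation:
After txn 1: Receivables=421
After txn 2: Receivables=553
After txn 3: Receivables=575
After txn 4: Receivables=268
After txn 5: Receivables=268
After txn 6: Receivables=268
After txn 7: Receivables=638
After txn 8: Receivables=664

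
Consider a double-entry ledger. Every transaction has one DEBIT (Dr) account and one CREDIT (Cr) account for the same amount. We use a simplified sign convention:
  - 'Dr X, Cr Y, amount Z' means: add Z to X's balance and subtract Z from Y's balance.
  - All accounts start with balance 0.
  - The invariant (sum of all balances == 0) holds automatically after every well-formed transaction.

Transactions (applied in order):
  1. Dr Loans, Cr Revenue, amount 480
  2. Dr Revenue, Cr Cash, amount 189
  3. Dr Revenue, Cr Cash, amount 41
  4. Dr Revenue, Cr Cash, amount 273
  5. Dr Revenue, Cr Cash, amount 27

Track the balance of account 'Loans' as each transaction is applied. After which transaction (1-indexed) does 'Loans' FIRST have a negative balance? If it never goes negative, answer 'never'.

After txn 1: Loans=480
After txn 2: Loans=480
After txn 3: Loans=480
After txn 4: Loans=480
After txn 5: Loans=480

Answer: never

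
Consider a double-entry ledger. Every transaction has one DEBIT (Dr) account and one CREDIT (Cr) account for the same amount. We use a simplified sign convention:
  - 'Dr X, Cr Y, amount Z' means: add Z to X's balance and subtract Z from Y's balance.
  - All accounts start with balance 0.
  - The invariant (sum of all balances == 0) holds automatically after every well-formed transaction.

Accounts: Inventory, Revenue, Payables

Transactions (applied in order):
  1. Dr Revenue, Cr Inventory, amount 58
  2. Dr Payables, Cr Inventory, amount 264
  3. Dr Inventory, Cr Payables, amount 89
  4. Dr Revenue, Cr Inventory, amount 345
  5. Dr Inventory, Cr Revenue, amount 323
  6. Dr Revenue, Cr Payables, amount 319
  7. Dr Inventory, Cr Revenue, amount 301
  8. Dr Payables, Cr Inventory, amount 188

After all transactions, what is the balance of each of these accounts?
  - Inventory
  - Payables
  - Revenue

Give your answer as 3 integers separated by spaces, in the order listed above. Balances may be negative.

Answer: -142 44 98

Derivation:
After txn 1 (Dr Revenue, Cr Inventory, amount 58): Inventory=-58 Revenue=58
After txn 2 (Dr Payables, Cr Inventory, amount 264): Inventory=-322 Payables=264 Revenue=58
After txn 3 (Dr Inventory, Cr Payables, amount 89): Inventory=-233 Payables=175 Revenue=58
After txn 4 (Dr Revenue, Cr Inventory, amount 345): Inventory=-578 Payables=175 Revenue=403
After txn 5 (Dr Inventory, Cr Revenue, amount 323): Inventory=-255 Payables=175 Revenue=80
After txn 6 (Dr Revenue, Cr Payables, amount 319): Inventory=-255 Payables=-144 Revenue=399
After txn 7 (Dr Inventory, Cr Revenue, amount 301): Inventory=46 Payables=-144 Revenue=98
After txn 8 (Dr Payables, Cr Inventory, amount 188): Inventory=-142 Payables=44 Revenue=98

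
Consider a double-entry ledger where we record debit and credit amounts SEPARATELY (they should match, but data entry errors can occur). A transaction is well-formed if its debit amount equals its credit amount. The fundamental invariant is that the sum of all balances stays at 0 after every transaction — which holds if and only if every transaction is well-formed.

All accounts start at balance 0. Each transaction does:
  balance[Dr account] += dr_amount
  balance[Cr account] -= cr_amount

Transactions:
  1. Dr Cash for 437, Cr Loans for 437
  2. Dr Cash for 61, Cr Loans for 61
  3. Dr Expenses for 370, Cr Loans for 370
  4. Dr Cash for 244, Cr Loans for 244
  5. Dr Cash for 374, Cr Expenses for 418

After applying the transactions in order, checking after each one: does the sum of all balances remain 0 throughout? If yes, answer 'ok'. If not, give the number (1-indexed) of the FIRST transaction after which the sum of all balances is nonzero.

Answer: 5

Derivation:
After txn 1: dr=437 cr=437 sum_balances=0
After txn 2: dr=61 cr=61 sum_balances=0
After txn 3: dr=370 cr=370 sum_balances=0
After txn 4: dr=244 cr=244 sum_balances=0
After txn 5: dr=374 cr=418 sum_balances=-44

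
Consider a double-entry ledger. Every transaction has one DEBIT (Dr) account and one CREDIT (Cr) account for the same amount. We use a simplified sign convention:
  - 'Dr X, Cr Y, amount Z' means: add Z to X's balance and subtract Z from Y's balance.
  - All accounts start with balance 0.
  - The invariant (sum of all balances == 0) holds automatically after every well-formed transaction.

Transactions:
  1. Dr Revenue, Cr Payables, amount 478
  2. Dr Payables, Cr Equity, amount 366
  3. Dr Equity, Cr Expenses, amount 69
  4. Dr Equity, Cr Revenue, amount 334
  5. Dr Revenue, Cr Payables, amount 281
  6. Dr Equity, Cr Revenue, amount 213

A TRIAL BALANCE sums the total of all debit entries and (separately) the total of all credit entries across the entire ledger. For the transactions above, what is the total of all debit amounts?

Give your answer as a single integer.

Answer: 1741

Derivation:
Txn 1: debit+=478
Txn 2: debit+=366
Txn 3: debit+=69
Txn 4: debit+=334
Txn 5: debit+=281
Txn 6: debit+=213
Total debits = 1741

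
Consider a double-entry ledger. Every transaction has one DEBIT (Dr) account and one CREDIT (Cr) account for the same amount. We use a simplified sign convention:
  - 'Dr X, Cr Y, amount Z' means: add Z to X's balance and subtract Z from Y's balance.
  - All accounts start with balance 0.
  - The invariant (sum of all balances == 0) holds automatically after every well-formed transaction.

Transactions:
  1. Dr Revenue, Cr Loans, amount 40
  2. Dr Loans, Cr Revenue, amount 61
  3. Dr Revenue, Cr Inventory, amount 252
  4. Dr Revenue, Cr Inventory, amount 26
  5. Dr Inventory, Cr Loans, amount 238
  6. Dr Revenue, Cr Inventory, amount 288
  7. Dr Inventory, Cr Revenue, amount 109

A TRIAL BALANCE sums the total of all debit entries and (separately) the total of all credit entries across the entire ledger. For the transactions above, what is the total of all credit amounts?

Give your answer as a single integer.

Txn 1: credit+=40
Txn 2: credit+=61
Txn 3: credit+=252
Txn 4: credit+=26
Txn 5: credit+=238
Txn 6: credit+=288
Txn 7: credit+=109
Total credits = 1014

Answer: 1014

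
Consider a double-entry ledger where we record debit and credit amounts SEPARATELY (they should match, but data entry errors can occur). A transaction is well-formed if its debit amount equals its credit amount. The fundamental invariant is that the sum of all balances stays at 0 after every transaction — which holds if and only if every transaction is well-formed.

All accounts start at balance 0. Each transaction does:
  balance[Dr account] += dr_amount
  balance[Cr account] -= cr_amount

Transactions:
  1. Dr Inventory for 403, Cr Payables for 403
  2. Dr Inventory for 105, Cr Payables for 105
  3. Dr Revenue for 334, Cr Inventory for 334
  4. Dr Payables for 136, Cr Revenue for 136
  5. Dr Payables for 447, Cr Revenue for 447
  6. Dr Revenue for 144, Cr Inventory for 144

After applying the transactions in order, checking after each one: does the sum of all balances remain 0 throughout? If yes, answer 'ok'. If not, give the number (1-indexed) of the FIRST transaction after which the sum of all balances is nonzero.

After txn 1: dr=403 cr=403 sum_balances=0
After txn 2: dr=105 cr=105 sum_balances=0
After txn 3: dr=334 cr=334 sum_balances=0
After txn 4: dr=136 cr=136 sum_balances=0
After txn 5: dr=447 cr=447 sum_balances=0
After txn 6: dr=144 cr=144 sum_balances=0

Answer: ok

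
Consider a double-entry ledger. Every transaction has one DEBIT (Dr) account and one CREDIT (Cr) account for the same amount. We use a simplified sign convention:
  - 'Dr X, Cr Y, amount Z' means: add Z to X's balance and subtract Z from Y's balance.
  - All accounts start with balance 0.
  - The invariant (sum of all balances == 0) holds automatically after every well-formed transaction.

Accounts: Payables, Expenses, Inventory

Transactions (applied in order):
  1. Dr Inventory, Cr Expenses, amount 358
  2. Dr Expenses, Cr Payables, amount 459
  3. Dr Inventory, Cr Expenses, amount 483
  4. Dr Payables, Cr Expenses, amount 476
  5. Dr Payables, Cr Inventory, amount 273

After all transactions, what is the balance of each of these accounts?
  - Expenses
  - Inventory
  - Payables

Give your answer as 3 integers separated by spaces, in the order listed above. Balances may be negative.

Answer: -858 568 290

Derivation:
After txn 1 (Dr Inventory, Cr Expenses, amount 358): Expenses=-358 Inventory=358
After txn 2 (Dr Expenses, Cr Payables, amount 459): Expenses=101 Inventory=358 Payables=-459
After txn 3 (Dr Inventory, Cr Expenses, amount 483): Expenses=-382 Inventory=841 Payables=-459
After txn 4 (Dr Payables, Cr Expenses, amount 476): Expenses=-858 Inventory=841 Payables=17
After txn 5 (Dr Payables, Cr Inventory, amount 273): Expenses=-858 Inventory=568 Payables=290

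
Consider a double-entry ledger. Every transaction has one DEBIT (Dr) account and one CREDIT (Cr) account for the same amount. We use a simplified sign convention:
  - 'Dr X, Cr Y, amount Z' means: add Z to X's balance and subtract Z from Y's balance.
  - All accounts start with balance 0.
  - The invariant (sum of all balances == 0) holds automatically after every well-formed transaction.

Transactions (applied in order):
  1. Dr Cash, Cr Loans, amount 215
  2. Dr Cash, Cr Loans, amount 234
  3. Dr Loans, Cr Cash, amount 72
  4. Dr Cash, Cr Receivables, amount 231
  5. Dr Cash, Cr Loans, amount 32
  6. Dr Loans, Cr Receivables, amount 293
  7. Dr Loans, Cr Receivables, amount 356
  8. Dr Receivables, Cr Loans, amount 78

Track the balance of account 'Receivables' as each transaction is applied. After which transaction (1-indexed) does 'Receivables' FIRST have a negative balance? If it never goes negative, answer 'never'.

After txn 1: Receivables=0
After txn 2: Receivables=0
After txn 3: Receivables=0
After txn 4: Receivables=-231

Answer: 4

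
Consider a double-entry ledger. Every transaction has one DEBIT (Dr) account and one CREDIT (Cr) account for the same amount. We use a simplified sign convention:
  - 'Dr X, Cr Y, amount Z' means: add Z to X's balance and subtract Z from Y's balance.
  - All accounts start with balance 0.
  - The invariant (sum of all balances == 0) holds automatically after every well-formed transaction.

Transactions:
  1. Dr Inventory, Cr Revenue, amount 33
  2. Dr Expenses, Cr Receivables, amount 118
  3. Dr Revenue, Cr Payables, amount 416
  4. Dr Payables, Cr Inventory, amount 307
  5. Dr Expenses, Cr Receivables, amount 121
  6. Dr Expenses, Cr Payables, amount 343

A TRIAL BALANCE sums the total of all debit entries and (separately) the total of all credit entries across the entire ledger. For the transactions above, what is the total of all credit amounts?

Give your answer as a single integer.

Txn 1: credit+=33
Txn 2: credit+=118
Txn 3: credit+=416
Txn 4: credit+=307
Txn 5: credit+=121
Txn 6: credit+=343
Total credits = 1338

Answer: 1338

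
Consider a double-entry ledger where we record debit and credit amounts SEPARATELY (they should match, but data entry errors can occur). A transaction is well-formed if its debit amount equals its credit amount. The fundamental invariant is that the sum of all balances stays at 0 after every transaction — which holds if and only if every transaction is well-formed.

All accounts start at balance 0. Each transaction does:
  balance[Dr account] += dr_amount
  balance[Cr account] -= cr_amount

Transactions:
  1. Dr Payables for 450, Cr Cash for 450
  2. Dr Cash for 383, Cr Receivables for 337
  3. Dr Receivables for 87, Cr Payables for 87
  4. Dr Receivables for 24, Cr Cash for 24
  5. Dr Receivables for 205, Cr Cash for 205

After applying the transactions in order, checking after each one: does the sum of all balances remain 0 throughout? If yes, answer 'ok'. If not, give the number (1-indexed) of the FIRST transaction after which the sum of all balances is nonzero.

Answer: 2

Derivation:
After txn 1: dr=450 cr=450 sum_balances=0
After txn 2: dr=383 cr=337 sum_balances=46
After txn 3: dr=87 cr=87 sum_balances=46
After txn 4: dr=24 cr=24 sum_balances=46
After txn 5: dr=205 cr=205 sum_balances=46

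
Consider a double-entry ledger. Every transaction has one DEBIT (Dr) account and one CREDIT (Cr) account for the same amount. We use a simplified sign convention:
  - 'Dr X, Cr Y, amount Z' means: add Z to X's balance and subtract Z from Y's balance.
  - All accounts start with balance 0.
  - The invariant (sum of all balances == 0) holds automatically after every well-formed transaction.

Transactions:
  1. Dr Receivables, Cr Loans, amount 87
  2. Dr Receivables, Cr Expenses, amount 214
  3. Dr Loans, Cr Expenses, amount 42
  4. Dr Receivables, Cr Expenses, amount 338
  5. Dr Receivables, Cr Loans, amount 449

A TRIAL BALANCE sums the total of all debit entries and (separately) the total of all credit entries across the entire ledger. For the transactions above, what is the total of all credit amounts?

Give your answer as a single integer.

Answer: 1130

Derivation:
Txn 1: credit+=87
Txn 2: credit+=214
Txn 3: credit+=42
Txn 4: credit+=338
Txn 5: credit+=449
Total credits = 1130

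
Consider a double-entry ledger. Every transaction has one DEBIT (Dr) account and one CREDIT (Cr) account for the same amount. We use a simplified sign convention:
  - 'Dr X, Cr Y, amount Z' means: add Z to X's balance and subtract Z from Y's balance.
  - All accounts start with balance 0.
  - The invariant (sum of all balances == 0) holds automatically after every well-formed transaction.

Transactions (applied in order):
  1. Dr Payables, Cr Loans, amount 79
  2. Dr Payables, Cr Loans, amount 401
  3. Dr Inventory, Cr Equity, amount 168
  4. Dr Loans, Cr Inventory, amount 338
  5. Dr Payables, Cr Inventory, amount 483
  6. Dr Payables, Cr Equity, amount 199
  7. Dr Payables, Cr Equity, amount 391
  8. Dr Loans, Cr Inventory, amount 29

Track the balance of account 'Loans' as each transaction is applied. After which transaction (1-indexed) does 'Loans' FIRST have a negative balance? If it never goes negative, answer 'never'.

After txn 1: Loans=-79

Answer: 1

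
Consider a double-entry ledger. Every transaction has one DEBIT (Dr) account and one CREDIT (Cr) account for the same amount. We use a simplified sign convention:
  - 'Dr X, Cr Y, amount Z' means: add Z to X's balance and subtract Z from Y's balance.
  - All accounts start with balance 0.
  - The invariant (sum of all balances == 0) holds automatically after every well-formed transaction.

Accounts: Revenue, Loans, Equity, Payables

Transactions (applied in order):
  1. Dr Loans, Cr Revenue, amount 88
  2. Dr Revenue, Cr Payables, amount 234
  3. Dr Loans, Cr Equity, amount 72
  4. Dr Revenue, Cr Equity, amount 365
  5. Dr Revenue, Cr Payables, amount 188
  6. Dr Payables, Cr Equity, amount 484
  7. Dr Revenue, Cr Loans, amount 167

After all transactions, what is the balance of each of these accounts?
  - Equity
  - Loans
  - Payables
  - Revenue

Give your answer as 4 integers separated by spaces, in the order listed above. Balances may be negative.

After txn 1 (Dr Loans, Cr Revenue, amount 88): Loans=88 Revenue=-88
After txn 2 (Dr Revenue, Cr Payables, amount 234): Loans=88 Payables=-234 Revenue=146
After txn 3 (Dr Loans, Cr Equity, amount 72): Equity=-72 Loans=160 Payables=-234 Revenue=146
After txn 4 (Dr Revenue, Cr Equity, amount 365): Equity=-437 Loans=160 Payables=-234 Revenue=511
After txn 5 (Dr Revenue, Cr Payables, amount 188): Equity=-437 Loans=160 Payables=-422 Revenue=699
After txn 6 (Dr Payables, Cr Equity, amount 484): Equity=-921 Loans=160 Payables=62 Revenue=699
After txn 7 (Dr Revenue, Cr Loans, amount 167): Equity=-921 Loans=-7 Payables=62 Revenue=866

Answer: -921 -7 62 866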